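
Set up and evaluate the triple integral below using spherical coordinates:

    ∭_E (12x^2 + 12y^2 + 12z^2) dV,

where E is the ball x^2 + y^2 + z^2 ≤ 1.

In spherical coordinates, x = ρ sin(φ) cos(θ), y = ρ sin(φ) sin(θ), z = ρ cos(φ), and dV = ρ^2 sin(φ) dρ dφ dθ.

The integrand becomes 12ρ^2, so

    ∭_E (12x^2 + 12y^2 + 12z^2) dV = ∫_{0}^{2π} ∫_{0}^{π} ∫_{0}^{1} (12ρ^2) · ρ^2 sin(φ) dρ dφ dθ.

Inner (ρ): 12sin(φ)/5.
Middle (φ): 24/5.
Outer (θ): 48π/5.

Therefore the triple integral equals 48π/5.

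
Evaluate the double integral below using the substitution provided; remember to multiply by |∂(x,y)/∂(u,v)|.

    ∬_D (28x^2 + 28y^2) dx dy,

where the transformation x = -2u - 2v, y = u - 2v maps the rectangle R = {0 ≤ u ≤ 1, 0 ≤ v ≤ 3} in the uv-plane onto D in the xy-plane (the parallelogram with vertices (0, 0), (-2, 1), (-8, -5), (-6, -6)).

Compute the Jacobian determinant of (x, y) with respect to (u, v):

    ∂(x,y)/∂(u,v) = | -2  -2 | = (-2)(-2) - (-2)(1) = 6.
                   | 1  -2 |

Its absolute value is |J| = 6 (the area scaling factor).

Substituting x = -2u - 2v, y = u - 2v into the integrand,

    28x^2 + 28y^2 → 140u^2 + 112u v + 224v^2,

so the integral becomes

    ∬_R (140u^2 + 112u v + 224v^2) · |J| du dv = ∫_0^1 ∫_0^3 (840u^2 + 672u v + 1344v^2) dv du.

Inner (v): 2520u^2 + 3024u + 12096.
Outer (u): 14448.

Therefore ∬_D (28x^2 + 28y^2) dx dy = 14448.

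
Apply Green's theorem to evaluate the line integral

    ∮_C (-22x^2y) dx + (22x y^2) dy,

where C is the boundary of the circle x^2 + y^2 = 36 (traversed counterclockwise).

Green's theorem converts the closed line integral into a double integral over the enclosed region D:

    ∮_C P dx + Q dy = ∬_D (∂Q/∂x - ∂P/∂y) dA.

Here P = -22x^2y, Q = 22x y^2, so

    ∂Q/∂x = 22y^2,    ∂P/∂y = -22x^2,
    ∂Q/∂x - ∂P/∂y = 22x^2 + 22y^2.

D is the region x^2 + y^2 ≤ 36. Evaluating the double integral:

In polar coordinates (x = r cos θ, y = r sin θ, dA = r dr dθ) the integrand becomes 22r^2, so

    ∬_D (22x^2 + 22y^2) dA = ∫_0^{2π} ∫_0^{6} (22r^2) · r dr dθ.

Inner (r from 0 to 6): 7128.
Outer (θ from 0 to 2π): 14256π.

Therefore ∮_C P dx + Q dy = 14256π.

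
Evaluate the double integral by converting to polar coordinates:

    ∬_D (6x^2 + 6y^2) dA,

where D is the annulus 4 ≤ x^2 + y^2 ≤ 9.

The region D is 2 ≤ r ≤ 3, 0 ≤ θ ≤ 2π in polar coordinates, where x = r cos(θ), y = r sin(θ), and dA = r dr dθ.

Under the substitution, the integrand becomes 6r^2, so

    ∬_D (6x^2 + 6y^2) dA = ∫_{0}^{2π} ∫_{2}^{3} (6r^2) · r dr dθ.

Inner integral (in r): ∫_{2}^{3} (6r^2) · r dr = 195/2.

Outer integral (in θ): ∫_{0}^{2π} (195/2) dθ = 195π.

Therefore ∬_D (6x^2 + 6y^2) dA = 195π.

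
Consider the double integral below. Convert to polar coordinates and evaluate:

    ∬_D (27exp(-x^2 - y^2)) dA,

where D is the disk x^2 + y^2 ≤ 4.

The region D is 0 ≤ r ≤ 2, 0 ≤ θ ≤ 2π in polar coordinates, where x = r cos(θ), y = r sin(θ), and dA = r dr dθ.

Under the substitution, the integrand becomes 27exp(-r^2), so

    ∬_D (27exp(-x^2 - y^2)) dA = ∫_{0}^{2π} ∫_{0}^{2} (27exp(-r^2)) · r dr dθ.

Inner integral (in r): ∫_{0}^{2} (27exp(-r^2)) · r dr = 27/2 - 27exp(-4)/2.

Outer integral (in θ): ∫_{0}^{2π} (27/2 - 27exp(-4)/2) dθ = -27π exp(-4) + 27π.

Therefore ∬_D (27exp(-x^2 - y^2)) dA = -27π exp(-4) + 27π.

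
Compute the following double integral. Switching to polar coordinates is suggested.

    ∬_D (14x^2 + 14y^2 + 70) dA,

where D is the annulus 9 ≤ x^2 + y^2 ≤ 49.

The region D is 3 ≤ r ≤ 7, 0 ≤ θ ≤ 2π in polar coordinates, where x = r cos(θ), y = r sin(θ), and dA = r dr dθ.

Under the substitution, the integrand becomes 14r^2 + 70, so

    ∬_D (14x^2 + 14y^2 + 70) dA = ∫_{0}^{2π} ∫_{3}^{7} (14r^2 + 70) · r dr dθ.

Inner integral (in r): ∫_{3}^{7} (14r^2 + 70) · r dr = 9520.

Outer integral (in θ): ∫_{0}^{2π} (9520) dθ = 19040π.

Therefore ∬_D (14x^2 + 14y^2 + 70) dA = 19040π.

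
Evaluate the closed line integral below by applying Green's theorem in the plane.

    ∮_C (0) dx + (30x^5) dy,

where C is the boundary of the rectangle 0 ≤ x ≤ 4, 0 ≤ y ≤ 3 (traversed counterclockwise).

Green's theorem converts the closed line integral into a double integral over the enclosed region D:

    ∮_C P dx + Q dy = ∬_D (∂Q/∂x - ∂P/∂y) dA.

Here P = 0, Q = 30x^5, so

    ∂Q/∂x = 150x^4,    ∂P/∂y = 0,
    ∂Q/∂x - ∂P/∂y = 150x^4.

D is the region 0 ≤ x ≤ 4, 0 ≤ y ≤ 3. Evaluating the double integral:

    ∬_D (150x^4) dA = ∫_0^{4} ∫_0^{3} (150x^4) dy dx.

Inner (y from 0 to 3): 450x^4.
Outer (x from 0 to 4): 92160.

Therefore ∮_C P dx + Q dy = 92160.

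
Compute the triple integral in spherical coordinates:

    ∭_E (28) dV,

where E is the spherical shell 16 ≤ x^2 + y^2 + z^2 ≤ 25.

In spherical coordinates, x = ρ sin(φ) cos(θ), y = ρ sin(φ) sin(θ), z = ρ cos(φ), and dV = ρ^2 sin(φ) dρ dφ dθ.

The integrand becomes 28, so

    ∭_E (28) dV = ∫_{0}^{2π} ∫_{0}^{π} ∫_{4}^{5} (28) · ρ^2 sin(φ) dρ dφ dθ.

Inner (ρ): 1708sin(φ)/3.
Middle (φ): 3416/3.
Outer (θ): 6832π/3.

Therefore the triple integral equals 6832π/3.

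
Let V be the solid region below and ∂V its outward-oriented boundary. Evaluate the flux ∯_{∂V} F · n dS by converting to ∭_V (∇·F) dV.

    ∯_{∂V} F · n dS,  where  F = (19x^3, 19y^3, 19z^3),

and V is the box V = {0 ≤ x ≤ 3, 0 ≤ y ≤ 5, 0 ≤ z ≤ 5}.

By the divergence theorem,

    ∯_{∂V} F · n dS = ∭_V (∇ · F) dV.

Compute the divergence:
    ∇ · F = ∂F_x/∂x + ∂F_y/∂y + ∂F_z/∂z = 57x^2 + 57y^2 + 57z^2.

V is a rectangular box, so dV = dx dy dz with 0 ≤ x ≤ 3, 0 ≤ y ≤ 5, 0 ≤ z ≤ 5.

Integrate (57x^2 + 57y^2 + 57z^2) over V as an iterated integral:

    ∭_V (∇·F) dV = ∫_0^{3} ∫_0^{5} ∫_0^{5} (57x^2 + 57y^2 + 57z^2) dz dy dx.

Inner (z from 0 to 5): 285x^2 + 285y^2 + 2375.
Middle (y from 0 to 5): 1425x^2 + 23750.
Outer (x from 0 to 3): 84075.

Therefore ∯_{∂V} F · n dS = 84075.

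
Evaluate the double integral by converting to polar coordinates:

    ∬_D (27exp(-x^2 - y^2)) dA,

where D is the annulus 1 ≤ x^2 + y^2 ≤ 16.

The region D is 1 ≤ r ≤ 4, 0 ≤ θ ≤ 2π in polar coordinates, where x = r cos(θ), y = r sin(θ), and dA = r dr dθ.

Under the substitution, the integrand becomes 27exp(-r^2), so

    ∬_D (27exp(-x^2 - y^2)) dA = ∫_{0}^{2π} ∫_{1}^{4} (27exp(-r^2)) · r dr dθ.

Inner integral (in r): ∫_{1}^{4} (27exp(-r^2)) · r dr = -(27 - 27exp(15))exp(-16)/2.

Outer integral (in θ): ∫_{0}^{2π} (-(27 - 27exp(15))exp(-16)/2) dθ = -27π (1 - exp(15))exp(-16).

Therefore ∬_D (27exp(-x^2 - y^2)) dA = -27π (1 - exp(15))exp(-16).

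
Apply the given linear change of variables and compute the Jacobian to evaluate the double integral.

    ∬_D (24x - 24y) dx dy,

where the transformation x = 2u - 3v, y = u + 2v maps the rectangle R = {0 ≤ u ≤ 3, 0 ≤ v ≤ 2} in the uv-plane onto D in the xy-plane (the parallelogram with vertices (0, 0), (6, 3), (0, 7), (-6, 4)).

Compute the Jacobian determinant of (x, y) with respect to (u, v):

    ∂(x,y)/∂(u,v) = | 2  -3 | = (2)(2) - (-3)(1) = 7.
                   | 1  2 |

Its absolute value is |J| = 7 (the area scaling factor).

Substituting x = 2u - 3v, y = u + 2v into the integrand,

    24x - 24y → 24u - 120v,

so the integral becomes

    ∬_R (24u - 120v) · |J| du dv = ∫_0^3 ∫_0^2 (168u - 840v) dv du.

Inner (v): 336u - 1680.
Outer (u): -3528.

Therefore ∬_D (24x - 24y) dx dy = -3528.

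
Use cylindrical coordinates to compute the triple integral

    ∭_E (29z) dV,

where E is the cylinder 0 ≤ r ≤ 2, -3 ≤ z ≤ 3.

In cylindrical coordinates, x = r cos(θ), y = r sin(θ), z = z, and dV = r dr dθ dz.

The integrand becomes 29z, so

    ∭_E (29z) dV = ∫_{0}^{2π} ∫_{0}^{2} ∫_{-3}^{3} (29z) · r dz dr dθ.

Inner (z): 0.
Middle (r from 0 to 2): 0.
Outer (θ): 0.

Therefore the triple integral equals 0.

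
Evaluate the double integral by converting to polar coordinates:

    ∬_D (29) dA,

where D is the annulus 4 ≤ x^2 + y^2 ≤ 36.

The region D is 2 ≤ r ≤ 6, 0 ≤ θ ≤ 2π in polar coordinates, where x = r cos(θ), y = r sin(θ), and dA = r dr dθ.

Under the substitution, the integrand becomes 29, so

    ∬_D (29) dA = ∫_{0}^{2π} ∫_{2}^{6} (29) · r dr dθ.

Inner integral (in r): ∫_{2}^{6} (29) · r dr = 464.

Outer integral (in θ): ∫_{0}^{2π} (464) dθ = 928π.

Therefore ∬_D (29) dA = 928π.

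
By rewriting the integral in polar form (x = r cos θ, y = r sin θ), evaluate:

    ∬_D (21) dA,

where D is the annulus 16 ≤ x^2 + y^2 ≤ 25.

The region D is 4 ≤ r ≤ 5, 0 ≤ θ ≤ 2π in polar coordinates, where x = r cos(θ), y = r sin(θ), and dA = r dr dθ.

Under the substitution, the integrand becomes 21, so

    ∬_D (21) dA = ∫_{0}^{2π} ∫_{4}^{5} (21) · r dr dθ.

Inner integral (in r): ∫_{4}^{5} (21) · r dr = 189/2.

Outer integral (in θ): ∫_{0}^{2π} (189/2) dθ = 189π.

Therefore ∬_D (21) dA = 189π.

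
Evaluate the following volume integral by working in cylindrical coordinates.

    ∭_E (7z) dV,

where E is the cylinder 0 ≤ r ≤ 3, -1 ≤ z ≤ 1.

In cylindrical coordinates, x = r cos(θ), y = r sin(θ), z = z, and dV = r dr dθ dz.

The integrand becomes 7z, so

    ∭_E (7z) dV = ∫_{0}^{2π} ∫_{0}^{3} ∫_{-1}^{1} (7z) · r dz dr dθ.

Inner (z): 0.
Middle (r from 0 to 3): 0.
Outer (θ): 0.

Therefore the triple integral equals 0.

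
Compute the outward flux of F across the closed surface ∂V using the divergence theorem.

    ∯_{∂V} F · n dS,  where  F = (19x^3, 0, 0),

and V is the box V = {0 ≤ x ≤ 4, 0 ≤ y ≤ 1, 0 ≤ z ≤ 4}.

By the divergence theorem,

    ∯_{∂V} F · n dS = ∭_V (∇ · F) dV.

Compute the divergence:
    ∇ · F = ∂F_x/∂x + ∂F_y/∂y + ∂F_z/∂z = 57x^2 + 0 + 0 = 57x^2.

V is a rectangular box, so dV = dx dy dz with 0 ≤ x ≤ 4, 0 ≤ y ≤ 1, 0 ≤ z ≤ 4.

Integrate (57x^2) over V as an iterated integral:

    ∭_V (∇·F) dV = ∫_0^{4} ∫_0^{1} ∫_0^{4} (57x^2) dz dy dx.

Inner (z from 0 to 4): 228x^2.
Middle (y from 0 to 1): 228x^2.
Outer (x from 0 to 4): 4864.

Therefore ∯_{∂V} F · n dS = 4864.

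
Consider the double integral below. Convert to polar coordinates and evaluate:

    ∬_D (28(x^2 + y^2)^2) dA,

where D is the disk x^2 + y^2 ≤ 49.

The region D is 0 ≤ r ≤ 7, 0 ≤ θ ≤ 2π in polar coordinates, where x = r cos(θ), y = r sin(θ), and dA = r dr dθ.

Under the substitution, the integrand becomes 28r^4, so

    ∬_D (28(x^2 + y^2)^2) dA = ∫_{0}^{2π} ∫_{0}^{7} (28r^4) · r dr dθ.

Inner integral (in r): ∫_{0}^{7} (28r^4) · r dr = 1647086/3.

Outer integral (in θ): ∫_{0}^{2π} (1647086/3) dθ = 3294172π/3.

Therefore ∬_D (28(x^2 + y^2)^2) dA = 3294172π/3.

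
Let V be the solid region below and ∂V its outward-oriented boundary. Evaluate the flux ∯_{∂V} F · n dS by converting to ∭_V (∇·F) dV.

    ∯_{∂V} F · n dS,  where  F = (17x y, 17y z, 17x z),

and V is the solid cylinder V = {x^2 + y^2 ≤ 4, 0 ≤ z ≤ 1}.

By the divergence theorem,

    ∯_{∂V} F · n dS = ∭_V (∇ · F) dV.

Compute the divergence:
    ∇ · F = ∂F_x/∂x + ∂F_y/∂y + ∂F_z/∂z = 17y + 17z + 17x = 17x + 17y + 17z.

In cylindrical coordinates, x = r cos(θ), y = r sin(θ), z = z, dV = r dr dθ dz, with 0 ≤ r ≤ 2, 0 ≤ θ ≤ 2π, 0 ≤ z ≤ 1.

The integrand, after substitution and multiplying by the volume element, becomes (17sqrt(2)r sin(θ + π/4) + 17z) · r, so

    ∭_V (∇·F) dV = ∫_0^{2π} ∫_0^{2} ∫_0^{1} (17sqrt(2)r sin(θ + π/4) + 17z) · r dz dr dθ.

Inner (z from 0 to 1): 17r (2sqrt(2)r sin(θ + π/4) + 1)/2.
Middle (r from 0 to 2): 136sqrt(2)sin(θ + π/4)/3 + 17.
Outer (θ from 0 to 2π): 34π.

Therefore ∯_{∂V} F · n dS = 34π.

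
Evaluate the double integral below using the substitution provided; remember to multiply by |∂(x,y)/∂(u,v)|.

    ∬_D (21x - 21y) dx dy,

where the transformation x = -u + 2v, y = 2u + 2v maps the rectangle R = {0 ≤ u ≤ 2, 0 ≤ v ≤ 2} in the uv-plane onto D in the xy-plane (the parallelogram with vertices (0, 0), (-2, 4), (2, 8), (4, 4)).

Compute the Jacobian determinant of (x, y) with respect to (u, v):

    ∂(x,y)/∂(u,v) = | -1  2 | = (-1)(2) - (2)(2) = -6.
                   | 2  2 |

Its absolute value is |J| = 6 (the area scaling factor).

Substituting x = -u + 2v, y = 2u + 2v into the integrand,

    21x - 21y → -63u,

so the integral becomes

    ∬_R (-63u) · |J| du dv = ∫_0^2 ∫_0^2 (-378u) dv du.

Inner (v): -756u.
Outer (u): -1512.

Therefore ∬_D (21x - 21y) dx dy = -1512.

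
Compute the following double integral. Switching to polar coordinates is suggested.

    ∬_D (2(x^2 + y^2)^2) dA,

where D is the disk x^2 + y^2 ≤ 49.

The region D is 0 ≤ r ≤ 7, 0 ≤ θ ≤ 2π in polar coordinates, where x = r cos(θ), y = r sin(θ), and dA = r dr dθ.

Under the substitution, the integrand becomes 2r^4, so

    ∬_D (2(x^2 + y^2)^2) dA = ∫_{0}^{2π} ∫_{0}^{7} (2r^4) · r dr dθ.

Inner integral (in r): ∫_{0}^{7} (2r^4) · r dr = 117649/3.

Outer integral (in θ): ∫_{0}^{2π} (117649/3) dθ = 235298π/3.

Therefore ∬_D (2(x^2 + y^2)^2) dA = 235298π/3.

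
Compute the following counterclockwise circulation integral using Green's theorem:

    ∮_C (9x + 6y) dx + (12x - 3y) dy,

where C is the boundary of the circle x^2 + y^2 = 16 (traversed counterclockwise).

Green's theorem converts the closed line integral into a double integral over the enclosed region D:

    ∮_C P dx + Q dy = ∬_D (∂Q/∂x - ∂P/∂y) dA.

Here P = 9x + 6y, Q = 12x - 3y, so

    ∂Q/∂x = 12,    ∂P/∂y = 6,
    ∂Q/∂x - ∂P/∂y = 6.

D is the region x^2 + y^2 ≤ 16. Evaluating the double integral:

In polar coordinates (x = r cos θ, y = r sin θ, dA = r dr dθ) the integrand becomes 6, so

    ∬_D (6) dA = ∫_0^{2π} ∫_0^{4} (6) · r dr dθ.

Inner (r from 0 to 4): 48.
Outer (θ from 0 to 2π): 96π.

Therefore ∮_C P dx + Q dy = 96π.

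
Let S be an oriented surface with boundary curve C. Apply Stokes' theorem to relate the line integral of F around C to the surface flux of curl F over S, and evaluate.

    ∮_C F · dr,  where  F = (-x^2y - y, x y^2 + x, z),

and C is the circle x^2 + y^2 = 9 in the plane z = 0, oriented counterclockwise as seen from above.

Let S be the flat disk x^2 + y^2 ≤ 9 in the plane z = 0, with upward unit normal n̂ = ẑ. By Stokes' theorem,

    ∮_C F · dr = ∬_S (∇ × F) · n̂ dS = ∬_D (curl F)_z dA,

where D is the disk x^2 + y^2 ≤ 9.

Compute the curl of F = (-x^2y - y, x y^2 + x, z):
    (∇ × F)_x = ∂F_z/∂y - ∂F_y/∂z = 0,
    (∇ × F)_y = ∂F_x/∂z - ∂F_z/∂x = 0,
    (∇ × F)_z = ∂F_y/∂x - ∂F_x/∂y = x^2 + y^2 + 2.

On z = 0, (curl F)_z = x^2 + y^2 + 2.

Convert to polar (x = r cos θ, y = r sin θ, dA = r dr dθ); the integrand becomes r^2 + 2, so

    ∬_D (curl F)_z dA = ∫_0^{2π} ∫_0^{3} (r^2 + 2) · r dr dθ.

Inner (r from 0 to 3): 117/4.
Outer (θ from 0 to 2π): 117π/2.

Therefore ∮_C F · dr = 117π/2.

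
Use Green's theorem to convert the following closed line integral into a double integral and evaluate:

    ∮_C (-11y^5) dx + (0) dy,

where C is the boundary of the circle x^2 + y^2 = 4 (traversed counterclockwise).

Green's theorem converts the closed line integral into a double integral over the enclosed region D:

    ∮_C P dx + Q dy = ∬_D (∂Q/∂x - ∂P/∂y) dA.

Here P = -11y^5, Q = 0, so

    ∂Q/∂x = 0,    ∂P/∂y = -55y^4,
    ∂Q/∂x - ∂P/∂y = 55y^4.

D is the region x^2 + y^2 ≤ 4. Evaluating the double integral:

In polar coordinates (x = r cos θ, y = r sin θ, dA = r dr dθ) the integrand becomes 55r^4sin(θ)^4, so

    ∬_D (55y^4) dA = ∫_0^{2π} ∫_0^{2} (55r^4sin(θ)^4) · r dr dθ.

Inner (r from 0 to 2): 1760sin(θ)^4/3.
Outer (θ from 0 to 2π): 440π.

Therefore ∮_C P dx + Q dy = 440π.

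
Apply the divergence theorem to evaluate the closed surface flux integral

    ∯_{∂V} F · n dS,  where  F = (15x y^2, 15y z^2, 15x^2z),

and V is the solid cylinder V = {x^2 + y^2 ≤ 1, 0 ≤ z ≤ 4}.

By the divergence theorem,

    ∯_{∂V} F · n dS = ∭_V (∇ · F) dV.

Compute the divergence:
    ∇ · F = ∂F_x/∂x + ∂F_y/∂y + ∂F_z/∂z = 15y^2 + 15z^2 + 15x^2 = 15x^2 + 15y^2 + 15z^2.

In cylindrical coordinates, x = r cos(θ), y = r sin(θ), z = z, dV = r dr dθ dz, with 0 ≤ r ≤ 1, 0 ≤ θ ≤ 2π, 0 ≤ z ≤ 4.

The integrand, after substitution and multiplying by the volume element, becomes (15r^2 + 15z^2) · r, so

    ∭_V (∇·F) dV = ∫_0^{2π} ∫_0^{1} ∫_0^{4} (15r^2 + 15z^2) · r dz dr dθ.

Inner (z from 0 to 4): 60r^3 + 320r.
Middle (r from 0 to 1): 175.
Outer (θ from 0 to 2π): 350π.

Therefore ∯_{∂V} F · n dS = 350π.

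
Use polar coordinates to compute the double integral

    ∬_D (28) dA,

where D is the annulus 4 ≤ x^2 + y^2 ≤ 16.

The region D is 2 ≤ r ≤ 4, 0 ≤ θ ≤ 2π in polar coordinates, where x = r cos(θ), y = r sin(θ), and dA = r dr dθ.

Under the substitution, the integrand becomes 28, so

    ∬_D (28) dA = ∫_{0}^{2π} ∫_{2}^{4} (28) · r dr dθ.

Inner integral (in r): ∫_{2}^{4} (28) · r dr = 168.

Outer integral (in θ): ∫_{0}^{2π} (168) dθ = 336π.

Therefore ∬_D (28) dA = 336π.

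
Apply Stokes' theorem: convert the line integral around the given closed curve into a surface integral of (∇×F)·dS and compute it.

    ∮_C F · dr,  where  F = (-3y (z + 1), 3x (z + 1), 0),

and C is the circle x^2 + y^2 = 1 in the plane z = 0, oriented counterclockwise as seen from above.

Let S be the flat disk x^2 + y^2 ≤ 1 in the plane z = 0, with upward unit normal n̂ = ẑ. By Stokes' theorem,

    ∮_C F · dr = ∬_S (∇ × F) · n̂ dS = ∬_D (curl F)_z dA,

where D is the disk x^2 + y^2 ≤ 1.

Compute the curl of F = (-3y (z + 1), 3x (z + 1), 0):
    (∇ × F)_x = ∂F_z/∂y - ∂F_y/∂z = -3x,
    (∇ × F)_y = ∂F_x/∂z - ∂F_z/∂x = -3y,
    (∇ × F)_z = ∂F_y/∂x - ∂F_x/∂y = 6z + 6.

On z = 0, (curl F)_z = 6.

Convert to polar (x = r cos θ, y = r sin θ, dA = r dr dθ); the integrand becomes 6, so

    ∬_D (curl F)_z dA = ∫_0^{2π} ∫_0^{1} (6) · r dr dθ.

Inner (r from 0 to 1): 3.
Outer (θ from 0 to 2π): 6π.

Therefore ∮_C F · dr = 6π.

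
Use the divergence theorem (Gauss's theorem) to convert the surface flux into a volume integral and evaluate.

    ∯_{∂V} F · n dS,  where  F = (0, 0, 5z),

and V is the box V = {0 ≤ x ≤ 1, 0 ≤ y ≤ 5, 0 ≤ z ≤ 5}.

By the divergence theorem,

    ∯_{∂V} F · n dS = ∭_V (∇ · F) dV.

Compute the divergence:
    ∇ · F = ∂F_x/∂x + ∂F_y/∂y + ∂F_z/∂z = 0 + 0 + 5 = 5.

V is a rectangular box, so dV = dx dy dz with 0 ≤ x ≤ 1, 0 ≤ y ≤ 5, 0 ≤ z ≤ 5.

Integrate (5) over V as an iterated integral:

    ∭_V (∇·F) dV = ∫_0^{1} ∫_0^{5} ∫_0^{5} (5) dz dy dx.

Inner (z from 0 to 5): 25.
Middle (y from 0 to 5): 125.
Outer (x from 0 to 1): 125.

Therefore ∯_{∂V} F · n dS = 125.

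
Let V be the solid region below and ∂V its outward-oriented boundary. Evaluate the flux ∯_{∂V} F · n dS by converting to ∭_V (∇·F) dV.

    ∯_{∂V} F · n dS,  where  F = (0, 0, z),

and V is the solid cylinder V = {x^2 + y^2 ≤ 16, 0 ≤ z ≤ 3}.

By the divergence theorem,

    ∯_{∂V} F · n dS = ∭_V (∇ · F) dV.

Compute the divergence:
    ∇ · F = ∂F_x/∂x + ∂F_y/∂y + ∂F_z/∂z = 0 + 0 + 1 = 1.

In cylindrical coordinates, x = r cos(θ), y = r sin(θ), z = z, dV = r dr dθ dz, with 0 ≤ r ≤ 4, 0 ≤ θ ≤ 2π, 0 ≤ z ≤ 3.

The integrand, after substitution and multiplying by the volume element, becomes (1) · r, so

    ∭_V (∇·F) dV = ∫_0^{2π} ∫_0^{4} ∫_0^{3} (1) · r dz dr dθ.

Inner (z from 0 to 3): 3r.
Middle (r from 0 to 4): 24.
Outer (θ from 0 to 2π): 48π.

Therefore ∯_{∂V} F · n dS = 48π.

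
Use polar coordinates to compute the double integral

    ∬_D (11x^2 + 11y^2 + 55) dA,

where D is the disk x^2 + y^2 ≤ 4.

The region D is 0 ≤ r ≤ 2, 0 ≤ θ ≤ 2π in polar coordinates, where x = r cos(θ), y = r sin(θ), and dA = r dr dθ.

Under the substitution, the integrand becomes 11r^2 + 55, so

    ∬_D (11x^2 + 11y^2 + 55) dA = ∫_{0}^{2π} ∫_{0}^{2} (11r^2 + 55) · r dr dθ.

Inner integral (in r): ∫_{0}^{2} (11r^2 + 55) · r dr = 154.

Outer integral (in θ): ∫_{0}^{2π} (154) dθ = 308π.

Therefore ∬_D (11x^2 + 11y^2 + 55) dA = 308π.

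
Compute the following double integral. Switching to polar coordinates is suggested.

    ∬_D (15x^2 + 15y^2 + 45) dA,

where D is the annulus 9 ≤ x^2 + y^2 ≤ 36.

The region D is 3 ≤ r ≤ 6, 0 ≤ θ ≤ 2π in polar coordinates, where x = r cos(θ), y = r sin(θ), and dA = r dr dθ.

Under the substitution, the integrand becomes 15r^2 + 45, so

    ∬_D (15x^2 + 15y^2 + 45) dA = ∫_{0}^{2π} ∫_{3}^{6} (15r^2 + 45) · r dr dθ.

Inner integral (in r): ∫_{3}^{6} (15r^2 + 45) · r dr = 20655/4.

Outer integral (in θ): ∫_{0}^{2π} (20655/4) dθ = 20655π/2.

Therefore ∬_D (15x^2 + 15y^2 + 45) dA = 20655π/2.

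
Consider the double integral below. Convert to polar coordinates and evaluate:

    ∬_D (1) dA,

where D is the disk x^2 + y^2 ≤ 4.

The region D is 0 ≤ r ≤ 2, 0 ≤ θ ≤ 2π in polar coordinates, where x = r cos(θ), y = r sin(θ), and dA = r dr dθ.

Under the substitution, the integrand becomes 1, so

    ∬_D (1) dA = ∫_{0}^{2π} ∫_{0}^{2} (1) · r dr dθ.

Inner integral (in r): ∫_{0}^{2} (1) · r dr = 2.

Outer integral (in θ): ∫_{0}^{2π} (2) dθ = 4π.

Therefore ∬_D (1) dA = 4π.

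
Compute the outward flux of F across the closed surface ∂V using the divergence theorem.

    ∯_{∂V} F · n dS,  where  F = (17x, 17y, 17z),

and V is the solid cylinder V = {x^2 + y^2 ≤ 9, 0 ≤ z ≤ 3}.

By the divergence theorem,

    ∯_{∂V} F · n dS = ∭_V (∇ · F) dV.

Compute the divergence:
    ∇ · F = ∂F_x/∂x + ∂F_y/∂y + ∂F_z/∂z = 17 + 17 + 17 = 51.

In cylindrical coordinates, x = r cos(θ), y = r sin(θ), z = z, dV = r dr dθ dz, with 0 ≤ r ≤ 3, 0 ≤ θ ≤ 2π, 0 ≤ z ≤ 3.

The integrand, after substitution and multiplying by the volume element, becomes (51) · r, so

    ∭_V (∇·F) dV = ∫_0^{2π} ∫_0^{3} ∫_0^{3} (51) · r dz dr dθ.

Inner (z from 0 to 3): 153r.
Middle (r from 0 to 3): 1377/2.
Outer (θ from 0 to 2π): 1377π.

Therefore ∯_{∂V} F · n dS = 1377π.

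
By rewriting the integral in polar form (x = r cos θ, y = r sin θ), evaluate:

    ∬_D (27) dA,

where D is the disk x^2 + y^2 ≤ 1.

The region D is 0 ≤ r ≤ 1, 0 ≤ θ ≤ 2π in polar coordinates, where x = r cos(θ), y = r sin(θ), and dA = r dr dθ.

Under the substitution, the integrand becomes 27, so

    ∬_D (27) dA = ∫_{0}^{2π} ∫_{0}^{1} (27) · r dr dθ.

Inner integral (in r): ∫_{0}^{1} (27) · r dr = 27/2.

Outer integral (in θ): ∫_{0}^{2π} (27/2) dθ = 27π.

Therefore ∬_D (27) dA = 27π.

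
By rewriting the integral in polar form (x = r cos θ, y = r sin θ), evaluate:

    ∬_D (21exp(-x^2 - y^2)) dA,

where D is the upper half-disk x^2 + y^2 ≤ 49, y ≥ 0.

The region D is 0 ≤ r ≤ 7, 0 ≤ θ ≤ π in polar coordinates, where x = r cos(θ), y = r sin(θ), and dA = r dr dθ.

Under the substitution, the integrand becomes 21exp(-r^2), so

    ∬_D (21exp(-x^2 - y^2)) dA = ∫_{0}^{π} ∫_{0}^{7} (21exp(-r^2)) · r dr dθ.

Inner integral (in r): ∫_{0}^{7} (21exp(-r^2)) · r dr = 21/2 - 21exp(-49)/2.

Outer integral (in θ): ∫_{0}^{π} (21/2 - 21exp(-49)/2) dθ = -21π (1 - exp(49))exp(-49)/2.

Therefore ∬_D (21exp(-x^2 - y^2)) dA = -21π (1 - exp(49))exp(-49)/2.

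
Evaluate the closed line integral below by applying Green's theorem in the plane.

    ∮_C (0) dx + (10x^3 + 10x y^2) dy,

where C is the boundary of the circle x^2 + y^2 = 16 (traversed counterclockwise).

Green's theorem converts the closed line integral into a double integral over the enclosed region D:

    ∮_C P dx + Q dy = ∬_D (∂Q/∂x - ∂P/∂y) dA.

Here P = 0, Q = 10x^3 + 10x y^2, so

    ∂Q/∂x = 30x^2 + 10y^2,    ∂P/∂y = 0,
    ∂Q/∂x - ∂P/∂y = 30x^2 + 10y^2.

D is the region x^2 + y^2 ≤ 16. Evaluating the double integral:

In polar coordinates (x = r cos θ, y = r sin θ, dA = r dr dθ) the integrand becomes 10r^2(cos(2θ) + 2), so

    ∬_D (30x^2 + 10y^2) dA = ∫_0^{2π} ∫_0^{4} (10r^2(cos(2θ) + 2)) · r dr dθ.

Inner (r from 0 to 4): 640cos(2θ) + 1280.
Outer (θ from 0 to 2π): 2560π.

Therefore ∮_C P dx + Q dy = 2560π.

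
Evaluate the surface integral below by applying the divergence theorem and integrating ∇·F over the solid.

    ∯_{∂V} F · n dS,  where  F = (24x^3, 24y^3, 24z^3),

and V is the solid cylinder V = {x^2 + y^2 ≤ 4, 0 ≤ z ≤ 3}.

By the divergence theorem,

    ∯_{∂V} F · n dS = ∭_V (∇ · F) dV.

Compute the divergence:
    ∇ · F = ∂F_x/∂x + ∂F_y/∂y + ∂F_z/∂z = 72x^2 + 72y^2 + 72z^2.

In cylindrical coordinates, x = r cos(θ), y = r sin(θ), z = z, dV = r dr dθ dz, with 0 ≤ r ≤ 2, 0 ≤ θ ≤ 2π, 0 ≤ z ≤ 3.

The integrand, after substitution and multiplying by the volume element, becomes (72r^2 + 72z^2) · r, so

    ∭_V (∇·F) dV = ∫_0^{2π} ∫_0^{2} ∫_0^{3} (72r^2 + 72z^2) · r dz dr dθ.

Inner (z from 0 to 3): 216r (r^2 + 3).
Middle (r from 0 to 2): 2160.
Outer (θ from 0 to 2π): 4320π.

Therefore ∯_{∂V} F · n dS = 4320π.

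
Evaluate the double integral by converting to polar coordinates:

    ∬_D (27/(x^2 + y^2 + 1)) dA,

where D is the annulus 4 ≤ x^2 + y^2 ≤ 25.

The region D is 2 ≤ r ≤ 5, 0 ≤ θ ≤ 2π in polar coordinates, where x = r cos(θ), y = r sin(θ), and dA = r dr dθ.

Under the substitution, the integrand becomes 27/(r^2 + 1), so

    ∬_D (27/(x^2 + y^2 + 1)) dA = ∫_{0}^{2π} ∫_{2}^{5} (27/(r^2 + 1)) · r dr dθ.

Inner integral (in r): ∫_{2}^{5} (27/(r^2 + 1)) · r dr = log(2481152873203736576sqrt(130)/6103515625).

Outer integral (in θ): ∫_{0}^{2π} (log(2481152873203736576sqrt(130)/6103515625)) dθ = log((2481152873203736576sqrt(130)/6103515625)^(2π)).

Therefore ∬_D (27/(x^2 + y^2 + 1)) dA = log((2481152873203736576sqrt(130)/6103515625)^(2π)).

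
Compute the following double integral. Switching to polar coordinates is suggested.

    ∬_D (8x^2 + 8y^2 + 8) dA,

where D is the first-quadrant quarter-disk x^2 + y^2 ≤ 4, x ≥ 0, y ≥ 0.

The region D is 0 ≤ r ≤ 2, 0 ≤ θ ≤ π/2 in polar coordinates, where x = r cos(θ), y = r sin(θ), and dA = r dr dθ.

Under the substitution, the integrand becomes 8r^2 + 8, so

    ∬_D (8x^2 + 8y^2 + 8) dA = ∫_{0}^{π/2} ∫_{0}^{2} (8r^2 + 8) · r dr dθ.

Inner integral (in r): ∫_{0}^{2} (8r^2 + 8) · r dr = 48.

Outer integral (in θ): ∫_{0}^{π/2} (48) dθ = 24π.

Therefore ∬_D (8x^2 + 8y^2 + 8) dA = 24π.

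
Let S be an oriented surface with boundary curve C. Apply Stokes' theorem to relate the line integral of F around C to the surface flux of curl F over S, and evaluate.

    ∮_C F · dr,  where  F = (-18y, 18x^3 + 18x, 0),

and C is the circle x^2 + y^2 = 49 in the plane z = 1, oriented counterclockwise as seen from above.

Let S be the flat disk x^2 + y^2 ≤ 49 in the plane z = 1, with upward unit normal n̂ = ẑ. By Stokes' theorem,

    ∮_C F · dr = ∬_S (∇ × F) · n̂ dS = ∬_D (curl F)_z dA,

where D is the disk x^2 + y^2 ≤ 49.

Compute the curl of F = (-18y, 18x^3 + 18x, 0):
    (∇ × F)_x = ∂F_z/∂y - ∂F_y/∂z = 0,
    (∇ × F)_y = ∂F_x/∂z - ∂F_z/∂x = 0,
    (∇ × F)_z = ∂F_y/∂x - ∂F_x/∂y = 54x^2 + 36.

On z = 1, (curl F)_z = 54x^2 + 36.

Convert to polar (x = r cos θ, y = r sin θ, dA = r dr dθ); the integrand becomes 54r^2cos(θ)^2 + 36, so

    ∬_D (curl F)_z dA = ∫_0^{2π} ∫_0^{7} (54r^2cos(θ)^2 + 36) · r dr dθ.

Inner (r from 0 to 7): 64827cos(θ)^2/2 + 882.
Outer (θ from 0 to 2π): 68355π/2.

Therefore ∮_C F · dr = 68355π/2.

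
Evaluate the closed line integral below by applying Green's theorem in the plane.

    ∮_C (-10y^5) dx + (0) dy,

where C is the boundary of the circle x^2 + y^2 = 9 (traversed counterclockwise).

Green's theorem converts the closed line integral into a double integral over the enclosed region D:

    ∮_C P dx + Q dy = ∬_D (∂Q/∂x - ∂P/∂y) dA.

Here P = -10y^5, Q = 0, so

    ∂Q/∂x = 0,    ∂P/∂y = -50y^4,
    ∂Q/∂x - ∂P/∂y = 50y^4.

D is the region x^2 + y^2 ≤ 9. Evaluating the double integral:

In polar coordinates (x = r cos θ, y = r sin θ, dA = r dr dθ) the integrand becomes 50r^4sin(θ)^4, so

    ∬_D (50y^4) dA = ∫_0^{2π} ∫_0^{3} (50r^4sin(θ)^4) · r dr dθ.

Inner (r from 0 to 3): 6075sin(θ)^4.
Outer (θ from 0 to 2π): 18225π/4.

Therefore ∮_C P dx + Q dy = 18225π/4.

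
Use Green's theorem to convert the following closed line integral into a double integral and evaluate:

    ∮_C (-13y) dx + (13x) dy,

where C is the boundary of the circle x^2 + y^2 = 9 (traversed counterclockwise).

Green's theorem converts the closed line integral into a double integral over the enclosed region D:

    ∮_C P dx + Q dy = ∬_D (∂Q/∂x - ∂P/∂y) dA.

Here P = -13y, Q = 13x, so

    ∂Q/∂x = 13,    ∂P/∂y = -13,
    ∂Q/∂x - ∂P/∂y = 26.

D is the region x^2 + y^2 ≤ 9. Evaluating the double integral:

In polar coordinates (x = r cos θ, y = r sin θ, dA = r dr dθ) the integrand becomes 26, so

    ∬_D (26) dA = ∫_0^{2π} ∫_0^{3} (26) · r dr dθ.

Inner (r from 0 to 3): 117.
Outer (θ from 0 to 2π): 234π.

Therefore ∮_C P dx + Q dy = 234π.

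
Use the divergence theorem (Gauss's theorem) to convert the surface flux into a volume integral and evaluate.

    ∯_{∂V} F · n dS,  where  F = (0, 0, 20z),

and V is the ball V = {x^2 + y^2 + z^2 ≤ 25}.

By the divergence theorem,

    ∯_{∂V} F · n dS = ∭_V (∇ · F) dV.

Compute the divergence:
    ∇ · F = ∂F_x/∂x + ∂F_y/∂y + ∂F_z/∂z = 0 + 0 + 20 = 20.

In spherical coordinates, x = ρ sin(φ) cos(θ), y = ρ sin(φ) sin(θ), z = ρ cos(φ), dV = ρ^2 sin(φ) dρ dφ dθ, with 0 ≤ ρ ≤ 5, 0 ≤ φ ≤ π, 0 ≤ θ ≤ 2π.

The integrand, after substitution and multiplying by the volume element, becomes (20) · ρ^2 sin(φ), so

    ∭_V (∇·F) dV = ∫_0^{2π} ∫_0^{π} ∫_0^{5} (20) · ρ^2 sin(φ) dρ dφ dθ.

Inner (ρ from 0 to 5): 2500sin(φ)/3.
Middle (φ from 0 to π): 5000/3.
Outer (θ from 0 to 2π): 10000π/3.

Therefore ∯_{∂V} F · n dS = 10000π/3.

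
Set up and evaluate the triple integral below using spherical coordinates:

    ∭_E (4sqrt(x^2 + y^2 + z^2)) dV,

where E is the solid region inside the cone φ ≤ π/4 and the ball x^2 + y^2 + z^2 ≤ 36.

In spherical coordinates, x = ρ sin(φ) cos(θ), y = ρ sin(φ) sin(θ), z = ρ cos(φ), and dV = ρ^2 sin(φ) dρ dφ dθ.

The integrand becomes 4ρ, so

    ∭_E (4sqrt(x^2 + y^2 + z^2)) dV = ∫_{0}^{2π} ∫_{0}^{π/4} ∫_{0}^{6} (4ρ) · ρ^2 sin(φ) dρ dφ dθ.

Inner (ρ): 1296sin(φ).
Middle (φ): 1296 - 648sqrt(2).
Outer (θ): 1296π (2 - sqrt(2)).

Therefore the triple integral equals 1296π (2 - sqrt(2)).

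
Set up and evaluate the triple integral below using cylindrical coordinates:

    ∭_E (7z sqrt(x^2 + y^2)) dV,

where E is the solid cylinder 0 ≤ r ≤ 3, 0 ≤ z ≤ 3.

In cylindrical coordinates, x = r cos(θ), y = r sin(θ), z = z, and dV = r dr dθ dz.

The integrand becomes 7r z, so

    ∭_E (7z sqrt(x^2 + y^2)) dV = ∫_{0}^{2π} ∫_{0}^{3} ∫_{0}^{3} (7r z) · r dz dr dθ.

Inner (z): 63r^2/2.
Middle (r from 0 to 3): 567/2.
Outer (θ): 567π.

Therefore the triple integral equals 567π.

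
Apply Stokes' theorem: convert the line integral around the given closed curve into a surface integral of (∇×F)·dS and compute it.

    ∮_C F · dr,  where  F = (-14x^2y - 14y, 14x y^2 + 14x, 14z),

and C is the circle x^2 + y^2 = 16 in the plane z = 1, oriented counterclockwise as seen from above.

Let S be the flat disk x^2 + y^2 ≤ 16 in the plane z = 1, with upward unit normal n̂ = ẑ. By Stokes' theorem,

    ∮_C F · dr = ∬_S (∇ × F) · n̂ dS = ∬_D (curl F)_z dA,

where D is the disk x^2 + y^2 ≤ 16.

Compute the curl of F = (-14x^2y - 14y, 14x y^2 + 14x, 14z):
    (∇ × F)_x = ∂F_z/∂y - ∂F_y/∂z = 0,
    (∇ × F)_y = ∂F_x/∂z - ∂F_z/∂x = 0,
    (∇ × F)_z = ∂F_y/∂x - ∂F_x/∂y = 14x^2 + 14y^2 + 28.

On z = 1, (curl F)_z = 14x^2 + 14y^2 + 28.

Convert to polar (x = r cos θ, y = r sin θ, dA = r dr dθ); the integrand becomes 14r^2 + 28, so

    ∬_D (curl F)_z dA = ∫_0^{2π} ∫_0^{4} (14r^2 + 28) · r dr dθ.

Inner (r from 0 to 4): 1120.
Outer (θ from 0 to 2π): 2240π.

Therefore ∮_C F · dr = 2240π.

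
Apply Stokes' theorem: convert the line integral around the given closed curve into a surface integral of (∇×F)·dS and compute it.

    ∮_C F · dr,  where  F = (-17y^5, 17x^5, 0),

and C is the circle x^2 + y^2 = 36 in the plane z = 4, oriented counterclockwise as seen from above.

Let S be the flat disk x^2 + y^2 ≤ 36 in the plane z = 4, with upward unit normal n̂ = ẑ. By Stokes' theorem,

    ∮_C F · dr = ∬_S (∇ × F) · n̂ dS = ∬_D (curl F)_z dA,

where D is the disk x^2 + y^2 ≤ 36.

Compute the curl of F = (-17y^5, 17x^5, 0):
    (∇ × F)_x = ∂F_z/∂y - ∂F_y/∂z = 0,
    (∇ × F)_y = ∂F_x/∂z - ∂F_z/∂x = 0,
    (∇ × F)_z = ∂F_y/∂x - ∂F_x/∂y = 85x^4 + 85y^4.

On z = 4, (curl F)_z = 85x^4 + 85y^4.

Convert to polar (x = r cos θ, y = r sin θ, dA = r dr dθ); the integrand becomes 85r^4(sin(θ)^4 + cos(θ)^4), so

    ∬_D (curl F)_z dA = ∫_0^{2π} ∫_0^{6} (85r^4(sin(θ)^4 + cos(θ)^4)) · r dr dθ.

Inner (r from 0 to 6): 660960sin(θ)^4 + 660960cos(θ)^4.
Outer (θ from 0 to 2π): 991440π.

Therefore ∮_C F · dr = 991440π.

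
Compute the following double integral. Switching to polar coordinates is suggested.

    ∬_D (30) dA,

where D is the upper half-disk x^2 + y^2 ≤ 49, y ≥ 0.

The region D is 0 ≤ r ≤ 7, 0 ≤ θ ≤ π in polar coordinates, where x = r cos(θ), y = r sin(θ), and dA = r dr dθ.

Under the substitution, the integrand becomes 30, so

    ∬_D (30) dA = ∫_{0}^{π} ∫_{0}^{7} (30) · r dr dθ.

Inner integral (in r): ∫_{0}^{7} (30) · r dr = 735.

Outer integral (in θ): ∫_{0}^{π} (735) dθ = 735π.

Therefore ∬_D (30) dA = 735π.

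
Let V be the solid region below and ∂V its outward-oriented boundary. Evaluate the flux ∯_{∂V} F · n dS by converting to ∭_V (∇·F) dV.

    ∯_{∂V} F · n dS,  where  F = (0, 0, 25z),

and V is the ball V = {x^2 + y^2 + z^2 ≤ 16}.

By the divergence theorem,

    ∯_{∂V} F · n dS = ∭_V (∇ · F) dV.

Compute the divergence:
    ∇ · F = ∂F_x/∂x + ∂F_y/∂y + ∂F_z/∂z = 0 + 0 + 25 = 25.

In spherical coordinates, x = ρ sin(φ) cos(θ), y = ρ sin(φ) sin(θ), z = ρ cos(φ), dV = ρ^2 sin(φ) dρ dφ dθ, with 0 ≤ ρ ≤ 4, 0 ≤ φ ≤ π, 0 ≤ θ ≤ 2π.

The integrand, after substitution and multiplying by the volume element, becomes (25) · ρ^2 sin(φ), so

    ∭_V (∇·F) dV = ∫_0^{2π} ∫_0^{π} ∫_0^{4} (25) · ρ^2 sin(φ) dρ dφ dθ.

Inner (ρ from 0 to 4): 1600sin(φ)/3.
Middle (φ from 0 to π): 3200/3.
Outer (θ from 0 to 2π): 6400π/3.

Therefore ∯_{∂V} F · n dS = 6400π/3.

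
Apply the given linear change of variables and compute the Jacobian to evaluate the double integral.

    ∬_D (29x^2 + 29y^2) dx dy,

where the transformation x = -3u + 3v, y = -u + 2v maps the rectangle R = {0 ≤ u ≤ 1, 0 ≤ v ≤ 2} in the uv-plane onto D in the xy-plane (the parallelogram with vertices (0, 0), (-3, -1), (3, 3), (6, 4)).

Compute the Jacobian determinant of (x, y) with respect to (u, v):

    ∂(x,y)/∂(u,v) = | -3  3 | = (-3)(2) - (3)(-1) = -3.
                   | -1  2 |

Its absolute value is |J| = 3 (the area scaling factor).

Substituting x = -3u + 3v, y = -u + 2v into the integrand,

    29x^2 + 29y^2 → 290u^2 - 638u v + 377v^2,

so the integral becomes

    ∬_R (290u^2 - 638u v + 377v^2) · |J| du dv = ∫_0^1 ∫_0^2 (870u^2 - 1914u v + 1131v^2) dv du.

Inner (v): 1740u^2 - 3828u + 3016.
Outer (u): 1682.

Therefore ∬_D (29x^2 + 29y^2) dx dy = 1682.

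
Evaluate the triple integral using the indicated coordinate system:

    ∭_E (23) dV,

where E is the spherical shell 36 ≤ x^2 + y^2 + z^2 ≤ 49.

In spherical coordinates, x = ρ sin(φ) cos(θ), y = ρ sin(φ) sin(θ), z = ρ cos(φ), and dV = ρ^2 sin(φ) dρ dφ dθ.

The integrand becomes 23, so

    ∭_E (23) dV = ∫_{0}^{2π} ∫_{0}^{π} ∫_{6}^{7} (23) · ρ^2 sin(φ) dρ dφ dθ.

Inner (ρ): 2921sin(φ)/3.
Middle (φ): 5842/3.
Outer (θ): 11684π/3.

Therefore the triple integral equals 11684π/3.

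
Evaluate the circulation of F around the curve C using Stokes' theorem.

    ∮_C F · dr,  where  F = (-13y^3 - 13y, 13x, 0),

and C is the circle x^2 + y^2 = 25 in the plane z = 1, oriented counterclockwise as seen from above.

Let S be the flat disk x^2 + y^2 ≤ 25 in the plane z = 1, with upward unit normal n̂ = ẑ. By Stokes' theorem,

    ∮_C F · dr = ∬_S (∇ × F) · n̂ dS = ∬_D (curl F)_z dA,

where D is the disk x^2 + y^2 ≤ 25.

Compute the curl of F = (-13y^3 - 13y, 13x, 0):
    (∇ × F)_x = ∂F_z/∂y - ∂F_y/∂z = 0,
    (∇ × F)_y = ∂F_x/∂z - ∂F_z/∂x = 0,
    (∇ × F)_z = ∂F_y/∂x - ∂F_x/∂y = 39y^2 + 26.

On z = 1, (curl F)_z = 39y^2 + 26.

Convert to polar (x = r cos θ, y = r sin θ, dA = r dr dθ); the integrand becomes 39r^2sin(θ)^2 + 26, so

    ∬_D (curl F)_z dA = ∫_0^{2π} ∫_0^{5} (39r^2sin(θ)^2 + 26) · r dr dθ.

Inner (r from 0 to 5): 24375sin(θ)^2/4 + 325.
Outer (θ from 0 to 2π): 26975π/4.

Therefore ∮_C F · dr = 26975π/4.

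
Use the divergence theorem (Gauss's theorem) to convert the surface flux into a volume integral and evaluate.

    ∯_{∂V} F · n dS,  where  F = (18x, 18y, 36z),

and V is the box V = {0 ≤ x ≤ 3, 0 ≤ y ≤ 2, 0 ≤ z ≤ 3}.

By the divergence theorem,

    ∯_{∂V} F · n dS = ∭_V (∇ · F) dV.

Compute the divergence:
    ∇ · F = ∂F_x/∂x + ∂F_y/∂y + ∂F_z/∂z = 18 + 18 + 36 = 72.

V is a rectangular box, so dV = dx dy dz with 0 ≤ x ≤ 3, 0 ≤ y ≤ 2, 0 ≤ z ≤ 3.

Integrate (72) over V as an iterated integral:

    ∭_V (∇·F) dV = ∫_0^{3} ∫_0^{2} ∫_0^{3} (72) dz dy dx.

Inner (z from 0 to 3): 216.
Middle (y from 0 to 2): 432.
Outer (x from 0 to 3): 1296.

Therefore ∯_{∂V} F · n dS = 1296.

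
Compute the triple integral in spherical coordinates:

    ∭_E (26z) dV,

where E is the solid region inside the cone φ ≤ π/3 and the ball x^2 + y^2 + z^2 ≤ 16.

In spherical coordinates, x = ρ sin(φ) cos(θ), y = ρ sin(φ) sin(θ), z = ρ cos(φ), and dV = ρ^2 sin(φ) dρ dφ dθ.

The integrand becomes 26ρ cos(φ), so

    ∭_E (26z) dV = ∫_{0}^{2π} ∫_{0}^{π/3} ∫_{0}^{4} (26ρ cos(φ)) · ρ^2 sin(φ) dρ dφ dθ.

Inner (ρ): 832sin(2φ).
Middle (φ): 624.
Outer (θ): 1248π.

Therefore the triple integral equals 1248π.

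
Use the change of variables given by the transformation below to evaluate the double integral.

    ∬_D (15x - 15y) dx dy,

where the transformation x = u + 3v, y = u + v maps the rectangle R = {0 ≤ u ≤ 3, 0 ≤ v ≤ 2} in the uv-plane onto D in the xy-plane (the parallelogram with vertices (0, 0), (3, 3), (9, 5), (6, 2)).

Compute the Jacobian determinant of (x, y) with respect to (u, v):

    ∂(x,y)/∂(u,v) = | 1  3 | = (1)(1) - (3)(1) = -2.
                   | 1  1 |

Its absolute value is |J| = 2 (the area scaling factor).

Substituting x = u + 3v, y = u + v into the integrand,

    15x - 15y → 30v,

so the integral becomes

    ∬_R (30v) · |J| du dv = ∫_0^3 ∫_0^2 (60v) dv du.

Inner (v): 120.
Outer (u): 360.

Therefore ∬_D (15x - 15y) dx dy = 360.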